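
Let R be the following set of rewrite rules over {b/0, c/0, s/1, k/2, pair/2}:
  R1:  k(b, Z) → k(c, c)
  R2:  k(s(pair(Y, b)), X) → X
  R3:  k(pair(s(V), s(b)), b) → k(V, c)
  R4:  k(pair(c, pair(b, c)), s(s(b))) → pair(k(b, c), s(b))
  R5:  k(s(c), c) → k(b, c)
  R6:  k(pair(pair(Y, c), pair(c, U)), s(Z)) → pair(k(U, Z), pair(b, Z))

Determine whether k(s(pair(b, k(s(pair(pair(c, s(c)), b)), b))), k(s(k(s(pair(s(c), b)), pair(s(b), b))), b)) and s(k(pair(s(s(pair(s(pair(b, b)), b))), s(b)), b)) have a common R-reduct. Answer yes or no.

Reduce t₁ = k(s(pair(b, k(s(pair(pair(c, s(c)), b)), b))), k(s(k(s(pair(s(c), b)), pair(s(b), b))), b)):
1. k(s(pair(b, k(s(pair(pair(c, s(c)), b)), b))), k(s(k(s(pair(s(c), b)), pair(s(b), b))), b))  →  k(s(pair(b, b)), k(s(k(s(pair(s(c), b)), pair(s(b), b))), b))   [R2 at 1.1.2]
2. k(s(pair(b, b)), k(s(k(s(pair(s(c), b)), pair(s(b), b))), b))  →  k(s(k(s(pair(s(c), b)), pair(s(b), b))), b)   [R2 at ε]
3. k(s(k(s(pair(s(c), b)), pair(s(b), b))), b)  →  k(s(pair(s(b), b)), b)   [R2 at 1.1]
4. k(s(pair(s(b), b)), b)  →  b   [R2 at ε]

Reduce t₂ = s(k(pair(s(s(pair(s(pair(b, b)), b))), s(b)), b)):
1. s(k(pair(s(s(pair(s(pair(b, b)), b))), s(b)), b))  →  s(k(s(pair(s(pair(b, b)), b)), c))   [R3 at 1]
2. s(k(s(pair(s(pair(b, b)), b)), c))  →  s(c)   [R2 at 1]

no — NF(t₁) = b, NF(t₂) = s(c)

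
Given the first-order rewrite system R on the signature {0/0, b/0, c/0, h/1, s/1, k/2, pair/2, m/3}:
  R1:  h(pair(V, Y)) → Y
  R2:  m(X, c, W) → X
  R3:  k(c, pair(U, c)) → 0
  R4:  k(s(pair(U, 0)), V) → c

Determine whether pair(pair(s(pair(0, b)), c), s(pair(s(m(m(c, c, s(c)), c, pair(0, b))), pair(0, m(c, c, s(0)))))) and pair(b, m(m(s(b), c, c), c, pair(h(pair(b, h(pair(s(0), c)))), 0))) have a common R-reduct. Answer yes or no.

no — NF(t₁) = pair(pair(s(pair(0, b)), c), s(pair(s(c), pair(0, c)))), NF(t₂) = pair(b, s(b))

Reduce t₁ = pair(pair(s(pair(0, b)), c), s(pair(s(m(m(c, c, s(c)), c, pair(0, b))), pair(0, m(c, c, s(0)))))):
1. pair(pair(s(pair(0, b)), c), s(pair(s(m(m(c, c, s(c)), c, pair(0, b))), pair(0, m(c, c, s(0))))))  →  pair(pair(s(pair(0, b)), c), s(pair(s(m(c, c, s(c))), pair(0, m(c, c, s(0))))))   [R2 at 2.1.1.1]
2. pair(pair(s(pair(0, b)), c), s(pair(s(m(c, c, s(c))), pair(0, m(c, c, s(0))))))  →  pair(pair(s(pair(0, b)), c), s(pair(s(c), pair(0, m(c, c, s(0))))))   [R2 at 2.1.1.1]
3. pair(pair(s(pair(0, b)), c), s(pair(s(c), pair(0, m(c, c, s(0))))))  →  pair(pair(s(pair(0, b)), c), s(pair(s(c), pair(0, c))))   [R2 at 2.1.2.2]

Reduce t₂ = pair(b, m(m(s(b), c, c), c, pair(h(pair(b, h(pair(s(0), c)))), 0))):
1. pair(b, m(m(s(b), c, c), c, pair(h(pair(b, h(pair(s(0), c)))), 0)))  →  pair(b, m(s(b), c, c))   [R2 at 2]
2. pair(b, m(s(b), c, c))  →  pair(b, s(b))   [R2 at 2]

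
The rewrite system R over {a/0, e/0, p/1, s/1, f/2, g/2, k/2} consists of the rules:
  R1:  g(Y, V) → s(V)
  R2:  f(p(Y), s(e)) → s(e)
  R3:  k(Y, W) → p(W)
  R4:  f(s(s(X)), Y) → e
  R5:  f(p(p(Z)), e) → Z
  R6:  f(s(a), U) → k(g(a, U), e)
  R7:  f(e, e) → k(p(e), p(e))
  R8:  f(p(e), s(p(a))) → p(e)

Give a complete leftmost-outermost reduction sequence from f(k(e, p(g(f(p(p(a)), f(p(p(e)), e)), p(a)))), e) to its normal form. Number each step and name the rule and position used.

s(p(a))

1. f(k(e, p(g(f(p(p(a)), f(p(p(e)), e)), p(a)))), e)  →  f(p(p(g(f(p(p(a)), f(p(p(e)), e)), p(a)))), e)   [R3 at 1]
2. f(p(p(g(f(p(p(a)), f(p(p(e)), e)), p(a)))), e)  →  g(f(p(p(a)), f(p(p(e)), e)), p(a))   [R5 at ε]
3. g(f(p(p(a)), f(p(p(e)), e)), p(a))  →  s(p(a))   [R1 at ε]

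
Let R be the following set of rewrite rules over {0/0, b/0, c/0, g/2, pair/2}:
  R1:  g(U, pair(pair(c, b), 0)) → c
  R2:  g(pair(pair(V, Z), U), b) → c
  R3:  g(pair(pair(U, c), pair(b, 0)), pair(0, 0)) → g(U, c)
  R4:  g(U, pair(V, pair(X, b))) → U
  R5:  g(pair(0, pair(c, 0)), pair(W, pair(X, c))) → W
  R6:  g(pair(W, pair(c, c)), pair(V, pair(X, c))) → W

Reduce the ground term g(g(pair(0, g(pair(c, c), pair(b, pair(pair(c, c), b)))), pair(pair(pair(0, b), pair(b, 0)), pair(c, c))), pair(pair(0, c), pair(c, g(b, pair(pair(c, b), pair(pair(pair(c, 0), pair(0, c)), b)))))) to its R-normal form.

1. g(g(pair(0, g(pair(c, c), pair(b, pair(pair(c, c), b)))), pair(pair(pair(0, b), pair(b, 0)), pair(c, c))), pair(pair(0, c), pair(c, g(b, pair(pair(c, b), pair(pair(pair(c, 0), pair(0, c)), b))))))  →  g(g(pair(0, pair(c, c)), pair(pair(pair(0, b), pair(b, 0)), pair(c, c))), pair(pair(0, c), pair(c, g(b, pair(pair(c, b), pair(pair(pair(c, 0), pair(0, c)), b))))))   [R4 at 1.1.2]
2. g(g(pair(0, pair(c, c)), pair(pair(pair(0, b), pair(b, 0)), pair(c, c))), pair(pair(0, c), pair(c, g(b, pair(pair(c, b), pair(pair(pair(c, 0), pair(0, c)), b))))))  →  g(0, pair(pair(0, c), pair(c, g(b, pair(pair(c, b), pair(pair(pair(c, 0), pair(0, c)), b))))))   [R6 at 1]
3. g(0, pair(pair(0, c), pair(c, g(b, pair(pair(c, b), pair(pair(pair(c, 0), pair(0, c)), b))))))  →  g(0, pair(pair(0, c), pair(c, b)))   [R4 at 2.2.2]
4. g(0, pair(pair(0, c), pair(c, b)))  →  0   [R4 at ε]

0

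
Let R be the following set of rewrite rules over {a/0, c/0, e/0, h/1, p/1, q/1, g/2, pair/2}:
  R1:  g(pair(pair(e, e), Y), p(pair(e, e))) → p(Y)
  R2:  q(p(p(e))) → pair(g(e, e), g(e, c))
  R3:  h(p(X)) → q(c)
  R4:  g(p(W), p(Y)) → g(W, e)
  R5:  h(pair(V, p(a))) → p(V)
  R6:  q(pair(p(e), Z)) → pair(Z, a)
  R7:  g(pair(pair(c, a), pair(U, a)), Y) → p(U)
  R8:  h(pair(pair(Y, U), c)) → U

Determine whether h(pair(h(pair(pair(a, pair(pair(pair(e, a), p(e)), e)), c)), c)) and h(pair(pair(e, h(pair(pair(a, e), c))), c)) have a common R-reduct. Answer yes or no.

yes — NF(t₁) = e, NF(t₂) = e

Reduce t₁ = h(pair(h(pair(pair(a, pair(pair(pair(e, a), p(e)), e)), c)), c)):
1. h(pair(h(pair(pair(a, pair(pair(pair(e, a), p(e)), e)), c)), c))  →  h(pair(pair(pair(pair(e, a), p(e)), e), c))   [R8 at 1.1]
2. h(pair(pair(pair(pair(e, a), p(e)), e), c))  →  e   [R8 at ε]

Reduce t₂ = h(pair(pair(e, h(pair(pair(a, e), c))), c)):
1. h(pair(pair(e, h(pair(pair(a, e), c))), c))  →  h(pair(pair(a, e), c))   [R8 at ε]
2. h(pair(pair(a, e), c))  →  e   [R8 at ε]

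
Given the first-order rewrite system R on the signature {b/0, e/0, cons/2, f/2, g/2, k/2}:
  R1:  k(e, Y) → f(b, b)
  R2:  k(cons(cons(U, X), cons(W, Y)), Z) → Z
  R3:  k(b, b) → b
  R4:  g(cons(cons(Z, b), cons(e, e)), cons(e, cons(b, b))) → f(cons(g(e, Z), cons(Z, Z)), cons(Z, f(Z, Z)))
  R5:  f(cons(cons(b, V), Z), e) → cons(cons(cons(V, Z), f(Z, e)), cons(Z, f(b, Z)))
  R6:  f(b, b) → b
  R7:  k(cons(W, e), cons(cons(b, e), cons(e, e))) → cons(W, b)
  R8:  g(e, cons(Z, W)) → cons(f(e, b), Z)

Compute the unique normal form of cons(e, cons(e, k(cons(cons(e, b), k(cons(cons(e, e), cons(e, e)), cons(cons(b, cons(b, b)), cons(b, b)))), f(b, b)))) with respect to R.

cons(e, cons(e, b))

1. cons(e, cons(e, k(cons(cons(e, b), k(cons(cons(e, e), cons(e, e)), cons(cons(b, cons(b, b)), cons(b, b)))), f(b, b))))  →  cons(e, cons(e, k(cons(cons(e, b), cons(cons(b, cons(b, b)), cons(b, b))), f(b, b))))   [R2 at 2.2.1.2]
2. cons(e, cons(e, k(cons(cons(e, b), cons(cons(b, cons(b, b)), cons(b, b))), f(b, b))))  →  cons(e, cons(e, f(b, b)))   [R2 at 2.2]
3. cons(e, cons(e, f(b, b)))  →  cons(e, cons(e, b))   [R6 at 2.2]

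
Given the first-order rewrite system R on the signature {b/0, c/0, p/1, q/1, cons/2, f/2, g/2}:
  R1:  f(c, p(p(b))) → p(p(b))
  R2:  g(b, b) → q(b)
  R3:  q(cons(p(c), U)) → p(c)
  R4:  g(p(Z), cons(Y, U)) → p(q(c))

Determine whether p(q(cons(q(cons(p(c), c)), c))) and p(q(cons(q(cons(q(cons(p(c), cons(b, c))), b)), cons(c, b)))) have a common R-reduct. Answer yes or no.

yes — NF(t₁) = p(p(c)), NF(t₂) = p(p(c))

Reduce t₁ = p(q(cons(q(cons(p(c), c)), c))):
1. p(q(cons(q(cons(p(c), c)), c)))  →  p(q(cons(p(c), c)))   [R3 at 1.1.1]
2. p(q(cons(p(c), c)))  →  p(p(c))   [R3 at 1]

Reduce t₂ = p(q(cons(q(cons(q(cons(p(c), cons(b, c))), b)), cons(c, b)))):
1. p(q(cons(q(cons(q(cons(p(c), cons(b, c))), b)), cons(c, b))))  →  p(q(cons(q(cons(p(c), b)), cons(c, b))))   [R3 at 1.1.1.1.1]
2. p(q(cons(q(cons(p(c), b)), cons(c, b))))  →  p(q(cons(p(c), cons(c, b))))   [R3 at 1.1.1]
3. p(q(cons(p(c), cons(c, b))))  →  p(p(c))   [R3 at 1]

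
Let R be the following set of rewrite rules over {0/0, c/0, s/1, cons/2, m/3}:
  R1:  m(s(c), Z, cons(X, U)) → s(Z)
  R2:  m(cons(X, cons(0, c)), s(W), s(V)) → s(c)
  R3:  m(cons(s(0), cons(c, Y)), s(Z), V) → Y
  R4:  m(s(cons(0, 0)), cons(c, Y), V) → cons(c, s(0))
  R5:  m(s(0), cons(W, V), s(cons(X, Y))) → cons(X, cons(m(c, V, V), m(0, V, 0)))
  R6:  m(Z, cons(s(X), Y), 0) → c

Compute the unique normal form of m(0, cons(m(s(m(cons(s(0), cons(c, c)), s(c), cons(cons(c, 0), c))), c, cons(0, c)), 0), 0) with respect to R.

c

1. m(0, cons(m(s(m(cons(s(0), cons(c, c)), s(c), cons(cons(c, 0), c))), c, cons(0, c)), 0), 0)  →  m(0, cons(m(s(c), c, cons(0, c)), 0), 0)   [R3 at 2.1.1.1]
2. m(0, cons(m(s(c), c, cons(0, c)), 0), 0)  →  m(0, cons(s(c), 0), 0)   [R1 at 2.1]
3. m(0, cons(s(c), 0), 0)  →  c   [R6 at ε]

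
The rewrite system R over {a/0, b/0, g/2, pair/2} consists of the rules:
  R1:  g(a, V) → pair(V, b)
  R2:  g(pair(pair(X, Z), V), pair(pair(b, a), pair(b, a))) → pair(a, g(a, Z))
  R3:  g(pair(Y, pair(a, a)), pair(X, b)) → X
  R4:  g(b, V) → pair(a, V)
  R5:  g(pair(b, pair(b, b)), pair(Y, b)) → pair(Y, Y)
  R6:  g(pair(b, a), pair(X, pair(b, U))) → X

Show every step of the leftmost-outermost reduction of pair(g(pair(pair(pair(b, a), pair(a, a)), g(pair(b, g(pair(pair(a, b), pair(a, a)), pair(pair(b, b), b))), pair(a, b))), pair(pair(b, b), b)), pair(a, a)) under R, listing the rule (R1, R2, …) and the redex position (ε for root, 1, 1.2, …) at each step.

1. pair(g(pair(pair(pair(b, a), pair(a, a)), g(pair(b, g(pair(pair(a, b), pair(a, a)), pair(pair(b, b), b))), pair(a, b))), pair(pair(b, b), b)), pair(a, a))  →  pair(g(pair(pair(pair(b, a), pair(a, a)), g(pair(b, pair(b, b)), pair(a, b))), pair(pair(b, b), b)), pair(a, a))   [R3 at 1.1.2.1.2]
2. pair(g(pair(pair(pair(b, a), pair(a, a)), g(pair(b, pair(b, b)), pair(a, b))), pair(pair(b, b), b)), pair(a, a))  →  pair(g(pair(pair(pair(b, a), pair(a, a)), pair(a, a)), pair(pair(b, b), b)), pair(a, a))   [R5 at 1.1.2]
3. pair(g(pair(pair(pair(b, a), pair(a, a)), pair(a, a)), pair(pair(b, b), b)), pair(a, a))  →  pair(pair(b, b), pair(a, a))   [R3 at 1]

pair(pair(b, b), pair(a, a))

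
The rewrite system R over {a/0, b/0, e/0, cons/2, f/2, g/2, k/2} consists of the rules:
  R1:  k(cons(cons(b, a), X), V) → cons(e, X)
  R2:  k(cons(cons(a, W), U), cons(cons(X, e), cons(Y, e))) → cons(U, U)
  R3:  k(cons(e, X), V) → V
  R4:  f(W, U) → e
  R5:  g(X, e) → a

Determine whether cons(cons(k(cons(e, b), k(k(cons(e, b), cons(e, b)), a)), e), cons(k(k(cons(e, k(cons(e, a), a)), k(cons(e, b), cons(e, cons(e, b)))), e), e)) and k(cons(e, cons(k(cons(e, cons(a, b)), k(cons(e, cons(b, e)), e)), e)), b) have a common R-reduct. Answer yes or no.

no — NF(t₁) = cons(cons(a, e), cons(e, e)), NF(t₂) = b

Reduce t₁ = cons(cons(k(cons(e, b), k(k(cons(e, b), cons(e, b)), a)), e), cons(k(k(cons(e, k(cons(e, a), a)), k(cons(e, b), cons(e, cons(e, b)))), e), e)):
1. cons(cons(k(cons(e, b), k(k(cons(e, b), cons(e, b)), a)), e), cons(k(k(cons(e, k(cons(e, a), a)), k(cons(e, b), cons(e, cons(e, b)))), e), e))  →  cons(cons(k(k(cons(e, b), cons(e, b)), a), e), cons(k(k(cons(e, k(cons(e, a), a)), k(cons(e, b), cons(e, cons(e, b)))), e), e))   [R3 at 1.1]
2. cons(cons(k(k(cons(e, b), cons(e, b)), a), e), cons(k(k(cons(e, k(cons(e, a), a)), k(cons(e, b), cons(e, cons(e, b)))), e), e))  →  cons(cons(k(cons(e, b), a), e), cons(k(k(cons(e, k(cons(e, a), a)), k(cons(e, b), cons(e, cons(e, b)))), e), e))   [R3 at 1.1.1]
3. cons(cons(k(cons(e, b), a), e), cons(k(k(cons(e, k(cons(e, a), a)), k(cons(e, b), cons(e, cons(e, b)))), e), e))  →  cons(cons(a, e), cons(k(k(cons(e, k(cons(e, a), a)), k(cons(e, b), cons(e, cons(e, b)))), e), e))   [R3 at 1.1]
4. cons(cons(a, e), cons(k(k(cons(e, k(cons(e, a), a)), k(cons(e, b), cons(e, cons(e, b)))), e), e))  →  cons(cons(a, e), cons(k(k(cons(e, b), cons(e, cons(e, b))), e), e))   [R3 at 2.1.1]
5. cons(cons(a, e), cons(k(k(cons(e, b), cons(e, cons(e, b))), e), e))  →  cons(cons(a, e), cons(k(cons(e, cons(e, b)), e), e))   [R3 at 2.1.1]
6. cons(cons(a, e), cons(k(cons(e, cons(e, b)), e), e))  →  cons(cons(a, e), cons(e, e))   [R3 at 2.1]

Reduce t₂ = k(cons(e, cons(k(cons(e, cons(a, b)), k(cons(e, cons(b, e)), e)), e)), b):
1. k(cons(e, cons(k(cons(e, cons(a, b)), k(cons(e, cons(b, e)), e)), e)), b)  →  b   [R3 at ε]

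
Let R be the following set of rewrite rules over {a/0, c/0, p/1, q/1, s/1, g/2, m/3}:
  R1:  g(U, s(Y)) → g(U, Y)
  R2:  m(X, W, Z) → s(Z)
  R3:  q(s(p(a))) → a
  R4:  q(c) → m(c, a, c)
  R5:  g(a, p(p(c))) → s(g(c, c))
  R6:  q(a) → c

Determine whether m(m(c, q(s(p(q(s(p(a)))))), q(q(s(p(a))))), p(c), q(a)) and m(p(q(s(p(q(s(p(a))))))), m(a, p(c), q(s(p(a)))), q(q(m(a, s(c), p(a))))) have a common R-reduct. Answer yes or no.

yes — NF(t₁) = s(c), NF(t₂) = s(c)

Reduce t₁ = m(m(c, q(s(p(q(s(p(a)))))), q(q(s(p(a))))), p(c), q(a)):
1. m(m(c, q(s(p(q(s(p(a)))))), q(q(s(p(a))))), p(c), q(a))  →  s(q(a))   [R2 at ε]
2. s(q(a))  →  s(c)   [R6 at 1]

Reduce t₂ = m(p(q(s(p(q(s(p(a))))))), m(a, p(c), q(s(p(a)))), q(q(m(a, s(c), p(a))))):
1. m(p(q(s(p(q(s(p(a))))))), m(a, p(c), q(s(p(a)))), q(q(m(a, s(c), p(a)))))  →  s(q(q(m(a, s(c), p(a)))))   [R2 at ε]
2. s(q(q(m(a, s(c), p(a)))))  →  s(q(q(s(p(a)))))   [R2 at 1.1.1]
3. s(q(q(s(p(a)))))  →  s(q(a))   [R3 at 1.1]
4. s(q(a))  →  s(c)   [R6 at 1]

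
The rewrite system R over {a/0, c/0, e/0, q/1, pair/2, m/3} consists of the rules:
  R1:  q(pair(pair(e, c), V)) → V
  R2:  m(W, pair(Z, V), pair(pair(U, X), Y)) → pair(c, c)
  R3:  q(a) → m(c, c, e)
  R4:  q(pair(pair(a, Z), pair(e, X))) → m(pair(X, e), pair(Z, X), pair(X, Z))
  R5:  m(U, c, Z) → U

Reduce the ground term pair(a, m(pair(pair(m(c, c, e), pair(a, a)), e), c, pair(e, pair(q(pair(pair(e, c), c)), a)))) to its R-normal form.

pair(a, pair(pair(c, pair(a, a)), e))

1. pair(a, m(pair(pair(m(c, c, e), pair(a, a)), e), c, pair(e, pair(q(pair(pair(e, c), c)), a))))  →  pair(a, pair(pair(m(c, c, e), pair(a, a)), e))   [R5 at 2]
2. pair(a, pair(pair(m(c, c, e), pair(a, a)), e))  →  pair(a, pair(pair(c, pair(a, a)), e))   [R5 at 2.1.1]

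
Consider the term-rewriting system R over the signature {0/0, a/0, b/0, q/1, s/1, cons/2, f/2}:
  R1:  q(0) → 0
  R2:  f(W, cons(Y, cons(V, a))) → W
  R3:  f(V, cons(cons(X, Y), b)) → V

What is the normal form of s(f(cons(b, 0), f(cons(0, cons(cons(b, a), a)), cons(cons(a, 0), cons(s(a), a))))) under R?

1. s(f(cons(b, 0), f(cons(0, cons(cons(b, a), a)), cons(cons(a, 0), cons(s(a), a)))))  →  s(f(cons(b, 0), cons(0, cons(cons(b, a), a))))   [R2 at 1.2]
2. s(f(cons(b, 0), cons(0, cons(cons(b, a), a))))  →  s(cons(b, 0))   [R2 at 1]

s(cons(b, 0))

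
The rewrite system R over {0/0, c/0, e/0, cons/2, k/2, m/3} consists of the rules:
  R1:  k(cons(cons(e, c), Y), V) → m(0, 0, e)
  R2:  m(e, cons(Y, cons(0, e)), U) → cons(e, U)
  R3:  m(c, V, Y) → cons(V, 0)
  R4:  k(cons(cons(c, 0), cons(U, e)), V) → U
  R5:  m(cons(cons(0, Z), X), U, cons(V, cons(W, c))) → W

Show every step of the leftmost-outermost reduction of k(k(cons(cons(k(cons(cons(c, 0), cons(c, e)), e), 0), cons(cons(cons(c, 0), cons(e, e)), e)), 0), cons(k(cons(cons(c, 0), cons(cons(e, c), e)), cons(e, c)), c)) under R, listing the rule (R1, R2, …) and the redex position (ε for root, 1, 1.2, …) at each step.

1. k(k(cons(cons(k(cons(cons(c, 0), cons(c, e)), e), 0), cons(cons(cons(c, 0), cons(e, e)), e)), 0), cons(k(cons(cons(c, 0), cons(cons(e, c), e)), cons(e, c)), c))  →  k(k(cons(cons(c, 0), cons(cons(cons(c, 0), cons(e, e)), e)), 0), cons(k(cons(cons(c, 0), cons(cons(e, c), e)), cons(e, c)), c))   [R4 at 1.1.1.1]
2. k(k(cons(cons(c, 0), cons(cons(cons(c, 0), cons(e, e)), e)), 0), cons(k(cons(cons(c, 0), cons(cons(e, c), e)), cons(e, c)), c))  →  k(cons(cons(c, 0), cons(e, e)), cons(k(cons(cons(c, 0), cons(cons(e, c), e)), cons(e, c)), c))   [R4 at 1]
3. k(cons(cons(c, 0), cons(e, e)), cons(k(cons(cons(c, 0), cons(cons(e, c), e)), cons(e, c)), c))  →  e   [R4 at ε]

e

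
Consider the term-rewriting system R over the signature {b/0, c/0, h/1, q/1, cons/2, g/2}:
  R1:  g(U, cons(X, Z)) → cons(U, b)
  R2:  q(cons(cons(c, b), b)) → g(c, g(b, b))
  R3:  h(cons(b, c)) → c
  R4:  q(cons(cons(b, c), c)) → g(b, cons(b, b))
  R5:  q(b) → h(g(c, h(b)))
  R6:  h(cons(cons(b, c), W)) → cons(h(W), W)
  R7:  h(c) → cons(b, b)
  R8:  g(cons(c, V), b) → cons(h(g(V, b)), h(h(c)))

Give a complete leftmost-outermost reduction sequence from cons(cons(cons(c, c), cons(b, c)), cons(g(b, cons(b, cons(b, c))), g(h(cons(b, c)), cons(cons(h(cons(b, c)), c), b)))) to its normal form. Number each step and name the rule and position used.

cons(cons(cons(c, c), cons(b, c)), cons(cons(b, b), cons(c, b)))

1. cons(cons(cons(c, c), cons(b, c)), cons(g(b, cons(b, cons(b, c))), g(h(cons(b, c)), cons(cons(h(cons(b, c)), c), b))))  →  cons(cons(cons(c, c), cons(b, c)), cons(cons(b, b), g(h(cons(b, c)), cons(cons(h(cons(b, c)), c), b))))   [R1 at 2.1]
2. cons(cons(cons(c, c), cons(b, c)), cons(cons(b, b), g(h(cons(b, c)), cons(cons(h(cons(b, c)), c), b))))  →  cons(cons(cons(c, c), cons(b, c)), cons(cons(b, b), cons(h(cons(b, c)), b)))   [R1 at 2.2]
3. cons(cons(cons(c, c), cons(b, c)), cons(cons(b, b), cons(h(cons(b, c)), b)))  →  cons(cons(cons(c, c), cons(b, c)), cons(cons(b, b), cons(c, b)))   [R3 at 2.2.1]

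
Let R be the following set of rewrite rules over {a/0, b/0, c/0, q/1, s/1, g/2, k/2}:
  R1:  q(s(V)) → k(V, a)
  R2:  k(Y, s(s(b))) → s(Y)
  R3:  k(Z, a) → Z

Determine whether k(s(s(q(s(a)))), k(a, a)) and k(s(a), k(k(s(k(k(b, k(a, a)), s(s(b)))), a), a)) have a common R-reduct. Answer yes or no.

Reduce t₁ = k(s(s(q(s(a)))), k(a, a)):
1. k(s(s(q(s(a)))), k(a, a))  →  k(s(s(k(a, a))), k(a, a))   [R1 at 1.1.1]
2. k(s(s(k(a, a))), k(a, a))  →  k(s(s(a)), k(a, a))   [R3 at 1.1.1]
3. k(s(s(a)), k(a, a))  →  k(s(s(a)), a)   [R3 at 2]
4. k(s(s(a)), a)  →  s(s(a))   [R3 at ε]

Reduce t₂ = k(s(a), k(k(s(k(k(b, k(a, a)), s(s(b)))), a), a)):
1. k(s(a), k(k(s(k(k(b, k(a, a)), s(s(b)))), a), a))  →  k(s(a), k(s(k(k(b, k(a, a)), s(s(b)))), a))   [R3 at 2]
2. k(s(a), k(s(k(k(b, k(a, a)), s(s(b)))), a))  →  k(s(a), s(k(k(b, k(a, a)), s(s(b)))))   [R3 at 2]
3. k(s(a), s(k(k(b, k(a, a)), s(s(b)))))  →  k(s(a), s(s(k(b, k(a, a)))))   [R2 at 2.1]
4. k(s(a), s(s(k(b, k(a, a)))))  →  k(s(a), s(s(k(b, a))))   [R3 at 2.1.1.2]
5. k(s(a), s(s(k(b, a))))  →  k(s(a), s(s(b)))   [R3 at 2.1.1]
6. k(s(a), s(s(b)))  →  s(s(a))   [R2 at ε]

yes — NF(t₁) = s(s(a)), NF(t₂) = s(s(a))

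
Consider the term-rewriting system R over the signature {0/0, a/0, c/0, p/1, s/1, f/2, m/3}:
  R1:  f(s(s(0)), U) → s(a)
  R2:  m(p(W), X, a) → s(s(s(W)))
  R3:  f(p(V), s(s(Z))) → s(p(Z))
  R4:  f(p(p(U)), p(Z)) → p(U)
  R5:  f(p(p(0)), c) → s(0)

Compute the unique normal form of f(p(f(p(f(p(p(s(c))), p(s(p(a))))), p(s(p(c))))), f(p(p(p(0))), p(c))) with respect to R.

1. f(p(f(p(f(p(p(s(c))), p(s(p(a))))), p(s(p(c))))), f(p(p(p(0))), p(c)))  →  f(p(f(p(p(s(c))), p(s(p(c))))), f(p(p(p(0))), p(c)))   [R4 at 1.1.1.1]
2. f(p(f(p(p(s(c))), p(s(p(c))))), f(p(p(p(0))), p(c)))  →  f(p(p(s(c))), f(p(p(p(0))), p(c)))   [R4 at 1.1]
3. f(p(p(s(c))), f(p(p(p(0))), p(c)))  →  f(p(p(s(c))), p(p(0)))   [R4 at 2]
4. f(p(p(s(c))), p(p(0)))  →  p(s(c))   [R4 at ε]

p(s(c))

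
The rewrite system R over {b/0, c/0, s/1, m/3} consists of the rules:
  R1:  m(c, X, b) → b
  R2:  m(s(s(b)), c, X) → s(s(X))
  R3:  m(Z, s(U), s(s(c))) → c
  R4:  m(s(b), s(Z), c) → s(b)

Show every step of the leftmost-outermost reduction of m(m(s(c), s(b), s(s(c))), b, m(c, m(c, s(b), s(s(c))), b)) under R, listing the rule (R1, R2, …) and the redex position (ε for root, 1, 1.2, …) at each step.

1. m(m(s(c), s(b), s(s(c))), b, m(c, m(c, s(b), s(s(c))), b))  →  m(c, b, m(c, m(c, s(b), s(s(c))), b))   [R3 at 1]
2. m(c, b, m(c, m(c, s(b), s(s(c))), b))  →  m(c, b, b)   [R1 at 3]
3. m(c, b, b)  →  b   [R1 at ε]

b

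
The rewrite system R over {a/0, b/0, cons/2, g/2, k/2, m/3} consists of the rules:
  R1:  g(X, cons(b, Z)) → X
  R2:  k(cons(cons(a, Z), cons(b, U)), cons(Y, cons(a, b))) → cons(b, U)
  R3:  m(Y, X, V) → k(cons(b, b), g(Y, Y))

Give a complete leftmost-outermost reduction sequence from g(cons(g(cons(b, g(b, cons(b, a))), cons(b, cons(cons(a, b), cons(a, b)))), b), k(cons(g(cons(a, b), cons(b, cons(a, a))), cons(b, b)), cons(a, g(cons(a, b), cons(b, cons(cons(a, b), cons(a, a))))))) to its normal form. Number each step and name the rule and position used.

1. g(cons(g(cons(b, g(b, cons(b, a))), cons(b, cons(cons(a, b), cons(a, b)))), b), k(cons(g(cons(a, b), cons(b, cons(a, a))), cons(b, b)), cons(a, g(cons(a, b), cons(b, cons(cons(a, b), cons(a, a)))))))  →  g(cons(cons(b, g(b, cons(b, a))), b), k(cons(g(cons(a, b), cons(b, cons(a, a))), cons(b, b)), cons(a, g(cons(a, b), cons(b, cons(cons(a, b), cons(a, a)))))))   [R1 at 1.1]
2. g(cons(cons(b, g(b, cons(b, a))), b), k(cons(g(cons(a, b), cons(b, cons(a, a))), cons(b, b)), cons(a, g(cons(a, b), cons(b, cons(cons(a, b), cons(a, a)))))))  →  g(cons(cons(b, b), b), k(cons(g(cons(a, b), cons(b, cons(a, a))), cons(b, b)), cons(a, g(cons(a, b), cons(b, cons(cons(a, b), cons(a, a)))))))   [R1 at 1.1.2]
3. g(cons(cons(b, b), b), k(cons(g(cons(a, b), cons(b, cons(a, a))), cons(b, b)), cons(a, g(cons(a, b), cons(b, cons(cons(a, b), cons(a, a)))))))  →  g(cons(cons(b, b), b), k(cons(cons(a, b), cons(b, b)), cons(a, g(cons(a, b), cons(b, cons(cons(a, b), cons(a, a)))))))   [R1 at 2.1.1]
4. g(cons(cons(b, b), b), k(cons(cons(a, b), cons(b, b)), cons(a, g(cons(a, b), cons(b, cons(cons(a, b), cons(a, a)))))))  →  g(cons(cons(b, b), b), k(cons(cons(a, b), cons(b, b)), cons(a, cons(a, b))))   [R1 at 2.2.2]
5. g(cons(cons(b, b), b), k(cons(cons(a, b), cons(b, b)), cons(a, cons(a, b))))  →  g(cons(cons(b, b), b), cons(b, b))   [R2 at 2]
6. g(cons(cons(b, b), b), cons(b, b))  →  cons(cons(b, b), b)   [R1 at ε]

cons(cons(b, b), b)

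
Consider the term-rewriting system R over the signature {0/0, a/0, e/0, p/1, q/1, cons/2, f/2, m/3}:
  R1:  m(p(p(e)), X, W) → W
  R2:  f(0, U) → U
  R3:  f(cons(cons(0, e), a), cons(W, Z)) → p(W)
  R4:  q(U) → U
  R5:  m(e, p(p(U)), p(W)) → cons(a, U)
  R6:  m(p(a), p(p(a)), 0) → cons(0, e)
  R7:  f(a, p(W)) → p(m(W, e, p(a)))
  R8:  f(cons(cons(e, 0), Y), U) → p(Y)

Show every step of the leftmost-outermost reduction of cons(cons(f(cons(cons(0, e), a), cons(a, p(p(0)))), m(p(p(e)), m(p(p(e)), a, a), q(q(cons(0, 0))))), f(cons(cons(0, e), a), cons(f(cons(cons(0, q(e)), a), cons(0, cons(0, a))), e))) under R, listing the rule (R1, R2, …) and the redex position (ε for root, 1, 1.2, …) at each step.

cons(cons(p(a), cons(0, 0)), p(p(0)))

1. cons(cons(f(cons(cons(0, e), a), cons(a, p(p(0)))), m(p(p(e)), m(p(p(e)), a, a), q(q(cons(0, 0))))), f(cons(cons(0, e), a), cons(f(cons(cons(0, q(e)), a), cons(0, cons(0, a))), e)))  →  cons(cons(p(a), m(p(p(e)), m(p(p(e)), a, a), q(q(cons(0, 0))))), f(cons(cons(0, e), a), cons(f(cons(cons(0, q(e)), a), cons(0, cons(0, a))), e)))   [R3 at 1.1]
2. cons(cons(p(a), m(p(p(e)), m(p(p(e)), a, a), q(q(cons(0, 0))))), f(cons(cons(0, e), a), cons(f(cons(cons(0, q(e)), a), cons(0, cons(0, a))), e)))  →  cons(cons(p(a), q(q(cons(0, 0)))), f(cons(cons(0, e), a), cons(f(cons(cons(0, q(e)), a), cons(0, cons(0, a))), e)))   [R1 at 1.2]
3. cons(cons(p(a), q(q(cons(0, 0)))), f(cons(cons(0, e), a), cons(f(cons(cons(0, q(e)), a), cons(0, cons(0, a))), e)))  →  cons(cons(p(a), q(cons(0, 0))), f(cons(cons(0, e), a), cons(f(cons(cons(0, q(e)), a), cons(0, cons(0, a))), e)))   [R4 at 1.2]
4. cons(cons(p(a), q(cons(0, 0))), f(cons(cons(0, e), a), cons(f(cons(cons(0, q(e)), a), cons(0, cons(0, a))), e)))  →  cons(cons(p(a), cons(0, 0)), f(cons(cons(0, e), a), cons(f(cons(cons(0, q(e)), a), cons(0, cons(0, a))), e)))   [R4 at 1.2]
5. cons(cons(p(a), cons(0, 0)), f(cons(cons(0, e), a), cons(f(cons(cons(0, q(e)), a), cons(0, cons(0, a))), e)))  →  cons(cons(p(a), cons(0, 0)), p(f(cons(cons(0, q(e)), a), cons(0, cons(0, a)))))   [R3 at 2]
6. cons(cons(p(a), cons(0, 0)), p(f(cons(cons(0, q(e)), a), cons(0, cons(0, a)))))  →  cons(cons(p(a), cons(0, 0)), p(f(cons(cons(0, e), a), cons(0, cons(0, a)))))   [R4 at 2.1.1.1.2]
7. cons(cons(p(a), cons(0, 0)), p(f(cons(cons(0, e), a), cons(0, cons(0, a)))))  →  cons(cons(p(a), cons(0, 0)), p(p(0)))   [R3 at 2.1]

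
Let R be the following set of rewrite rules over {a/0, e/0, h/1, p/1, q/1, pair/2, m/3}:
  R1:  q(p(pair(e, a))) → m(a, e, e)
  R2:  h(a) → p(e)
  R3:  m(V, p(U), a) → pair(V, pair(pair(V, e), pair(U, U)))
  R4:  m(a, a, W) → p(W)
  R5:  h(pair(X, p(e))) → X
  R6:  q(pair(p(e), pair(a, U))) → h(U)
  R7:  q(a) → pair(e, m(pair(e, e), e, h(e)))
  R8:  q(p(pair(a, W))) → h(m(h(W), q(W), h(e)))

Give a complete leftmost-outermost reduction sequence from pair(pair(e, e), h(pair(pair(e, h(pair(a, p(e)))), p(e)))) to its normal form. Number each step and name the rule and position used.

pair(pair(e, e), pair(e, a))

1. pair(pair(e, e), h(pair(pair(e, h(pair(a, p(e)))), p(e))))  →  pair(pair(e, e), pair(e, h(pair(a, p(e)))))   [R5 at 2]
2. pair(pair(e, e), pair(e, h(pair(a, p(e)))))  →  pair(pair(e, e), pair(e, a))   [R5 at 2.2]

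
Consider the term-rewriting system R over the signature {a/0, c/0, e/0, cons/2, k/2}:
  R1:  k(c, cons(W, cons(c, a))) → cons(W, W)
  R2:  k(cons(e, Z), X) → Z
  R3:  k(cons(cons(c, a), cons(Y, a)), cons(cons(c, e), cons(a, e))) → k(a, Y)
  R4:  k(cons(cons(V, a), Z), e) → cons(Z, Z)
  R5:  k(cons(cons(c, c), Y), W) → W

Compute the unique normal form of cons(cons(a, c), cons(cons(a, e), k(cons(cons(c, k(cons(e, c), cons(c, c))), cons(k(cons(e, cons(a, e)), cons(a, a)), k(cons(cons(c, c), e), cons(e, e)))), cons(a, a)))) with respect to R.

1. cons(cons(a, c), cons(cons(a, e), k(cons(cons(c, k(cons(e, c), cons(c, c))), cons(k(cons(e, cons(a, e)), cons(a, a)), k(cons(cons(c, c), e), cons(e, e)))), cons(a, a))))  →  cons(cons(a, c), cons(cons(a, e), k(cons(cons(c, c), cons(k(cons(e, cons(a, e)), cons(a, a)), k(cons(cons(c, c), e), cons(e, e)))), cons(a, a))))   [R2 at 2.2.1.1.2]
2. cons(cons(a, c), cons(cons(a, e), k(cons(cons(c, c), cons(k(cons(e, cons(a, e)), cons(a, a)), k(cons(cons(c, c), e), cons(e, e)))), cons(a, a))))  →  cons(cons(a, c), cons(cons(a, e), cons(a, a)))   [R5 at 2.2]

cons(cons(a, c), cons(cons(a, e), cons(a, a)))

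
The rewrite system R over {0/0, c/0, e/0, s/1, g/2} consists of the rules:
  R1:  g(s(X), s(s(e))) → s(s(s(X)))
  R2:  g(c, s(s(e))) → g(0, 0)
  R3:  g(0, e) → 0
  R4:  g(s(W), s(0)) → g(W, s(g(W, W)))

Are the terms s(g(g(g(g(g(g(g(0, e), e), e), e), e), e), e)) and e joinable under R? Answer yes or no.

Reduce t₁ = s(g(g(g(g(g(g(g(0, e), e), e), e), e), e), e)):
1. s(g(g(g(g(g(g(g(0, e), e), e), e), e), e), e))  →  s(g(g(g(g(g(g(0, e), e), e), e), e), e))   [R3 at 1.1.1.1.1.1.1]
2. s(g(g(g(g(g(g(0, e), e), e), e), e), e))  →  s(g(g(g(g(g(0, e), e), e), e), e))   [R3 at 1.1.1.1.1.1]
3. s(g(g(g(g(g(0, e), e), e), e), e))  →  s(g(g(g(g(0, e), e), e), e))   [R3 at 1.1.1.1.1]
4. s(g(g(g(g(0, e), e), e), e))  →  s(g(g(g(0, e), e), e))   [R3 at 1.1.1.1]
5. s(g(g(g(0, e), e), e))  →  s(g(g(0, e), e))   [R3 at 1.1.1]
6. s(g(g(0, e), e))  →  s(g(0, e))   [R3 at 1.1]
7. s(g(0, e))  →  s(0)   [R3 at 1]

Reduce t₂ = e:

no — NF(t₁) = s(0), NF(t₂) = e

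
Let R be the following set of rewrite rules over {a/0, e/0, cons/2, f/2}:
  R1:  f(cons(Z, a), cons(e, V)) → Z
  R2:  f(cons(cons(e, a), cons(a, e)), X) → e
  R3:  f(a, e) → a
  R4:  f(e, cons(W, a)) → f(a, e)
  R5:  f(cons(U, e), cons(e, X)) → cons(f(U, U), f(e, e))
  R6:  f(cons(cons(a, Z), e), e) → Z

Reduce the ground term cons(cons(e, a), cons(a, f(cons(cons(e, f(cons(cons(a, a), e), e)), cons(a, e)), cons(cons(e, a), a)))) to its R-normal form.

1. cons(cons(e, a), cons(a, f(cons(cons(e, f(cons(cons(a, a), e), e)), cons(a, e)), cons(cons(e, a), a))))  →  cons(cons(e, a), cons(a, f(cons(cons(e, a), cons(a, e)), cons(cons(e, a), a))))   [R6 at 2.2.1.1.2]
2. cons(cons(e, a), cons(a, f(cons(cons(e, a), cons(a, e)), cons(cons(e, a), a))))  →  cons(cons(e, a), cons(a, e))   [R2 at 2.2]

cons(cons(e, a), cons(a, e))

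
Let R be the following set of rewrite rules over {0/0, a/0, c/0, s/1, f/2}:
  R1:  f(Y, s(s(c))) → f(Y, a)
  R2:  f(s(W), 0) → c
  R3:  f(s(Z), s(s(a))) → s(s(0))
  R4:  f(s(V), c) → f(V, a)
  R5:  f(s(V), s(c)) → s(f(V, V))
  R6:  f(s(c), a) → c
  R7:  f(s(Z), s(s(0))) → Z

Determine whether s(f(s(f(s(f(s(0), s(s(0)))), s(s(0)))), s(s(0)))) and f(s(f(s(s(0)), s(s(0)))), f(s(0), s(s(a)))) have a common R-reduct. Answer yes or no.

yes — NF(t₁) = s(0), NF(t₂) = s(0)

Reduce t₁ = s(f(s(f(s(f(s(0), s(s(0)))), s(s(0)))), s(s(0)))):
1. s(f(s(f(s(f(s(0), s(s(0)))), s(s(0)))), s(s(0))))  →  s(f(s(f(s(0), s(s(0)))), s(s(0))))   [R7 at 1]
2. s(f(s(f(s(0), s(s(0)))), s(s(0))))  →  s(f(s(0), s(s(0))))   [R7 at 1]
3. s(f(s(0), s(s(0))))  →  s(0)   [R7 at 1]

Reduce t₂ = f(s(f(s(s(0)), s(s(0)))), f(s(0), s(s(a)))):
1. f(s(f(s(s(0)), s(s(0)))), f(s(0), s(s(a))))  →  f(s(s(0)), f(s(0), s(s(a))))   [R7 at 1.1]
2. f(s(s(0)), f(s(0), s(s(a))))  →  f(s(s(0)), s(s(0)))   [R3 at 2]
3. f(s(s(0)), s(s(0)))  →  s(0)   [R7 at ε]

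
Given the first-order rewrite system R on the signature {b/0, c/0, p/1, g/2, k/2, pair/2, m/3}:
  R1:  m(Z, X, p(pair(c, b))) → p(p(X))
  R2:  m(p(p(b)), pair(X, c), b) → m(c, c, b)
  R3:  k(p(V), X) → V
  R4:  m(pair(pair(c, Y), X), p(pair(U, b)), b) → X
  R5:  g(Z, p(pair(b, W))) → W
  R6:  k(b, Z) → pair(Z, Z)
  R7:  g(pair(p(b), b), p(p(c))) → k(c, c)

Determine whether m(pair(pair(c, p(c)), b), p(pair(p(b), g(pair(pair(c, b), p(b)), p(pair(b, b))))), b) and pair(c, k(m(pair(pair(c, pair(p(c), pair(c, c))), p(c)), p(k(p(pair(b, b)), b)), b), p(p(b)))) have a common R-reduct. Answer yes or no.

Reduce t₁ = m(pair(pair(c, p(c)), b), p(pair(p(b), g(pair(pair(c, b), p(b)), p(pair(b, b))))), b):
1. m(pair(pair(c, p(c)), b), p(pair(p(b), g(pair(pair(c, b), p(b)), p(pair(b, b))))), b)  →  m(pair(pair(c, p(c)), b), p(pair(p(b), b)), b)   [R5 at 2.1.2]
2. m(pair(pair(c, p(c)), b), p(pair(p(b), b)), b)  →  b   [R4 at ε]

Reduce t₂ = pair(c, k(m(pair(pair(c, pair(p(c), pair(c, c))), p(c)), p(k(p(pair(b, b)), b)), b), p(p(b)))):
1. pair(c, k(m(pair(pair(c, pair(p(c), pair(c, c))), p(c)), p(k(p(pair(b, b)), b)), b), p(p(b))))  →  pair(c, k(m(pair(pair(c, pair(p(c), pair(c, c))), p(c)), p(pair(b, b)), b), p(p(b))))   [R3 at 2.1.2.1]
2. pair(c, k(m(pair(pair(c, pair(p(c), pair(c, c))), p(c)), p(pair(b, b)), b), p(p(b))))  →  pair(c, k(p(c), p(p(b))))   [R4 at 2.1]
3. pair(c, k(p(c), p(p(b))))  →  pair(c, c)   [R3 at 2]

no — NF(t₁) = b, NF(t₂) = pair(c, c)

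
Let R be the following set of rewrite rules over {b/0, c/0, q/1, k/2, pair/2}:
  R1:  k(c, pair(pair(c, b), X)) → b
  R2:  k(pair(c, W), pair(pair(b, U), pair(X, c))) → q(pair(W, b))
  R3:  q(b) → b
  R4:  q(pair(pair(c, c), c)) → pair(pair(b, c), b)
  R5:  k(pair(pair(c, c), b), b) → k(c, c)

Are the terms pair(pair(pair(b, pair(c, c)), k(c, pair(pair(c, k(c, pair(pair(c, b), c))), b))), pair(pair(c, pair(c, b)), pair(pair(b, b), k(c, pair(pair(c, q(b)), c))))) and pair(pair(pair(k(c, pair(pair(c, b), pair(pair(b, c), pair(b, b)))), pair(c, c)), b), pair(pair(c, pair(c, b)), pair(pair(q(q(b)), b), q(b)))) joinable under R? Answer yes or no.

yes — NF(t₁) = pair(pair(pair(b, pair(c, c)), b), pair(pair(c, pair(c, b)), pair(pair(b, b), b))), NF(t₂) = pair(pair(pair(b, pair(c, c)), b), pair(pair(c, pair(c, b)), pair(pair(b, b), b)))

Reduce t₁ = pair(pair(pair(b, pair(c, c)), k(c, pair(pair(c, k(c, pair(pair(c, b), c))), b))), pair(pair(c, pair(c, b)), pair(pair(b, b), k(c, pair(pair(c, q(b)), c))))):
1. pair(pair(pair(b, pair(c, c)), k(c, pair(pair(c, k(c, pair(pair(c, b), c))), b))), pair(pair(c, pair(c, b)), pair(pair(b, b), k(c, pair(pair(c, q(b)), c)))))  →  pair(pair(pair(b, pair(c, c)), k(c, pair(pair(c, b), b))), pair(pair(c, pair(c, b)), pair(pair(b, b), k(c, pair(pair(c, q(b)), c)))))   [R1 at 1.2.2.1.2]
2. pair(pair(pair(b, pair(c, c)), k(c, pair(pair(c, b), b))), pair(pair(c, pair(c, b)), pair(pair(b, b), k(c, pair(pair(c, q(b)), c)))))  →  pair(pair(pair(b, pair(c, c)), b), pair(pair(c, pair(c, b)), pair(pair(b, b), k(c, pair(pair(c, q(b)), c)))))   [R1 at 1.2]
3. pair(pair(pair(b, pair(c, c)), b), pair(pair(c, pair(c, b)), pair(pair(b, b), k(c, pair(pair(c, q(b)), c)))))  →  pair(pair(pair(b, pair(c, c)), b), pair(pair(c, pair(c, b)), pair(pair(b, b), k(c, pair(pair(c, b), c)))))   [R3 at 2.2.2.2.1.2]
4. pair(pair(pair(b, pair(c, c)), b), pair(pair(c, pair(c, b)), pair(pair(b, b), k(c, pair(pair(c, b), c)))))  →  pair(pair(pair(b, pair(c, c)), b), pair(pair(c, pair(c, b)), pair(pair(b, b), b)))   [R1 at 2.2.2]

Reduce t₂ = pair(pair(pair(k(c, pair(pair(c, b), pair(pair(b, c), pair(b, b)))), pair(c, c)), b), pair(pair(c, pair(c, b)), pair(pair(q(q(b)), b), q(b)))):
1. pair(pair(pair(k(c, pair(pair(c, b), pair(pair(b, c), pair(b, b)))), pair(c, c)), b), pair(pair(c, pair(c, b)), pair(pair(q(q(b)), b), q(b))))  →  pair(pair(pair(b, pair(c, c)), b), pair(pair(c, pair(c, b)), pair(pair(q(q(b)), b), q(b))))   [R1 at 1.1.1]
2. pair(pair(pair(b, pair(c, c)), b), pair(pair(c, pair(c, b)), pair(pair(q(q(b)), b), q(b))))  →  pair(pair(pair(b, pair(c, c)), b), pair(pair(c, pair(c, b)), pair(pair(q(b), b), q(b))))   [R3 at 2.2.1.1.1]
3. pair(pair(pair(b, pair(c, c)), b), pair(pair(c, pair(c, b)), pair(pair(q(b), b), q(b))))  →  pair(pair(pair(b, pair(c, c)), b), pair(pair(c, pair(c, b)), pair(pair(b, b), q(b))))   [R3 at 2.2.1.1]
4. pair(pair(pair(b, pair(c, c)), b), pair(pair(c, pair(c, b)), pair(pair(b, b), q(b))))  →  pair(pair(pair(b, pair(c, c)), b), pair(pair(c, pair(c, b)), pair(pair(b, b), b)))   [R3 at 2.2.2]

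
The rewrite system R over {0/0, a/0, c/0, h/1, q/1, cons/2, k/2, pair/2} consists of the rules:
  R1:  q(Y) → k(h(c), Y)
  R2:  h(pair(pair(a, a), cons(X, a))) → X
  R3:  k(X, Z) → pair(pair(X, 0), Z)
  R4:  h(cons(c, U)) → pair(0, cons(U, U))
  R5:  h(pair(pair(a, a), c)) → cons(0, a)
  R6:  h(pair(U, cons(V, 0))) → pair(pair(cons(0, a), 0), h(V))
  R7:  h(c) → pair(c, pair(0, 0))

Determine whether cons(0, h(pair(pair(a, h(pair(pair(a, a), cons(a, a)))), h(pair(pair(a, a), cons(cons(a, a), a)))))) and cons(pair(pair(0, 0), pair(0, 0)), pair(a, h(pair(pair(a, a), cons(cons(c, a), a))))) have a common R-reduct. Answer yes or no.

Reduce t₁ = cons(0, h(pair(pair(a, h(pair(pair(a, a), cons(a, a)))), h(pair(pair(a, a), cons(cons(a, a), a)))))):
1. cons(0, h(pair(pair(a, h(pair(pair(a, a), cons(a, a)))), h(pair(pair(a, a), cons(cons(a, a), a))))))  →  cons(0, h(pair(pair(a, a), h(pair(pair(a, a), cons(cons(a, a), a))))))   [R2 at 2.1.1.2]
2. cons(0, h(pair(pair(a, a), h(pair(pair(a, a), cons(cons(a, a), a))))))  →  cons(0, h(pair(pair(a, a), cons(a, a))))   [R2 at 2.1.2]
3. cons(0, h(pair(pair(a, a), cons(a, a))))  →  cons(0, a)   [R2 at 2]

Reduce t₂ = cons(pair(pair(0, 0), pair(0, 0)), pair(a, h(pair(pair(a, a), cons(cons(c, a), a))))):
1. cons(pair(pair(0, 0), pair(0, 0)), pair(a, h(pair(pair(a, a), cons(cons(c, a), a)))))  →  cons(pair(pair(0, 0), pair(0, 0)), pair(a, cons(c, a)))   [R2 at 2.2]

no — NF(t₁) = cons(0, a), NF(t₂) = cons(pair(pair(0, 0), pair(0, 0)), pair(a, cons(c, a)))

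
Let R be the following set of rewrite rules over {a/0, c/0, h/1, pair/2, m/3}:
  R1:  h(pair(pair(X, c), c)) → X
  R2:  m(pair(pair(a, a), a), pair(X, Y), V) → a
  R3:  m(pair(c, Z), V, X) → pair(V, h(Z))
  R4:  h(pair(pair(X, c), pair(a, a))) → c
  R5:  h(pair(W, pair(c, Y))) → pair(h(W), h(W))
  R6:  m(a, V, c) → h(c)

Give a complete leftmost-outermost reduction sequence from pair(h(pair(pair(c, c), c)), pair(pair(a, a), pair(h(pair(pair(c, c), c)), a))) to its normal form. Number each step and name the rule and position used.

1. pair(h(pair(pair(c, c), c)), pair(pair(a, a), pair(h(pair(pair(c, c), c)), a)))  →  pair(c, pair(pair(a, a), pair(h(pair(pair(c, c), c)), a)))   [R1 at 1]
2. pair(c, pair(pair(a, a), pair(h(pair(pair(c, c), c)), a)))  →  pair(c, pair(pair(a, a), pair(c, a)))   [R1 at 2.2.1]

pair(c, pair(pair(a, a), pair(c, a)))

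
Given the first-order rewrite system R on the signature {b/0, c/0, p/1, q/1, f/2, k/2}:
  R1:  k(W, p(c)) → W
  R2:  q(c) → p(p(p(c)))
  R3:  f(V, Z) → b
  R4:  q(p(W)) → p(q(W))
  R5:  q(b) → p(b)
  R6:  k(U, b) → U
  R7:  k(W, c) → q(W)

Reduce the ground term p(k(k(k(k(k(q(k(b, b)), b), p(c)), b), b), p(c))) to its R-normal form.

1. p(k(k(k(k(k(q(k(b, b)), b), p(c)), b), b), p(c)))  →  p(k(k(k(k(q(k(b, b)), b), p(c)), b), b))   [R1 at 1]
2. p(k(k(k(k(q(k(b, b)), b), p(c)), b), b))  →  p(k(k(k(q(k(b, b)), b), p(c)), b))   [R6 at 1]
3. p(k(k(k(q(k(b, b)), b), p(c)), b))  →  p(k(k(q(k(b, b)), b), p(c)))   [R6 at 1]
4. p(k(k(q(k(b, b)), b), p(c)))  →  p(k(q(k(b, b)), b))   [R1 at 1]
5. p(k(q(k(b, b)), b))  →  p(q(k(b, b)))   [R6 at 1]
6. p(q(k(b, b)))  →  p(q(b))   [R6 at 1.1]
7. p(q(b))  →  p(p(b))   [R5 at 1]

p(p(b))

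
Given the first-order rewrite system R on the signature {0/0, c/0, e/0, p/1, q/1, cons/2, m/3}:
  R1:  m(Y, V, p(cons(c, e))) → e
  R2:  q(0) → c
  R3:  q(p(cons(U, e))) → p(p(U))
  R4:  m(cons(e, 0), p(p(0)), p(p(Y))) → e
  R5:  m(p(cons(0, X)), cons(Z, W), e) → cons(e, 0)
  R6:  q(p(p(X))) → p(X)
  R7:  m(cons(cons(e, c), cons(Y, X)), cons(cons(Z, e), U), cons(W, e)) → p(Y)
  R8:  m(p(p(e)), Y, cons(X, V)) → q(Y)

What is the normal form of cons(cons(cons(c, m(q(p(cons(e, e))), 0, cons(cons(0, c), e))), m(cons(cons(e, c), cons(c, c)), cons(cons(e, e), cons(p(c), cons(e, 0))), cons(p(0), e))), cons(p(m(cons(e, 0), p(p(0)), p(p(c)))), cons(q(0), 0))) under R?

cons(cons(cons(c, c), p(c)), cons(p(e), cons(c, 0)))

1. cons(cons(cons(c, m(q(p(cons(e, e))), 0, cons(cons(0, c), e))), m(cons(cons(e, c), cons(c, c)), cons(cons(e, e), cons(p(c), cons(e, 0))), cons(p(0), e))), cons(p(m(cons(e, 0), p(p(0)), p(p(c)))), cons(q(0), 0)))  →  cons(cons(cons(c, m(p(p(e)), 0, cons(cons(0, c), e))), m(cons(cons(e, c), cons(c, c)), cons(cons(e, e), cons(p(c), cons(e, 0))), cons(p(0), e))), cons(p(m(cons(e, 0), p(p(0)), p(p(c)))), cons(q(0), 0)))   [R3 at 1.1.2.1]
2. cons(cons(cons(c, m(p(p(e)), 0, cons(cons(0, c), e))), m(cons(cons(e, c), cons(c, c)), cons(cons(e, e), cons(p(c), cons(e, 0))), cons(p(0), e))), cons(p(m(cons(e, 0), p(p(0)), p(p(c)))), cons(q(0), 0)))  →  cons(cons(cons(c, q(0)), m(cons(cons(e, c), cons(c, c)), cons(cons(e, e), cons(p(c), cons(e, 0))), cons(p(0), e))), cons(p(m(cons(e, 0), p(p(0)), p(p(c)))), cons(q(0), 0)))   [R8 at 1.1.2]
3. cons(cons(cons(c, q(0)), m(cons(cons(e, c), cons(c, c)), cons(cons(e, e), cons(p(c), cons(e, 0))), cons(p(0), e))), cons(p(m(cons(e, 0), p(p(0)), p(p(c)))), cons(q(0), 0)))  →  cons(cons(cons(c, c), m(cons(cons(e, c), cons(c, c)), cons(cons(e, e), cons(p(c), cons(e, 0))), cons(p(0), e))), cons(p(m(cons(e, 0), p(p(0)), p(p(c)))), cons(q(0), 0)))   [R2 at 1.1.2]
4. cons(cons(cons(c, c), m(cons(cons(e, c), cons(c, c)), cons(cons(e, e), cons(p(c), cons(e, 0))), cons(p(0), e))), cons(p(m(cons(e, 0), p(p(0)), p(p(c)))), cons(q(0), 0)))  →  cons(cons(cons(c, c), p(c)), cons(p(m(cons(e, 0), p(p(0)), p(p(c)))), cons(q(0), 0)))   [R7 at 1.2]
5. cons(cons(cons(c, c), p(c)), cons(p(m(cons(e, 0), p(p(0)), p(p(c)))), cons(q(0), 0)))  →  cons(cons(cons(c, c), p(c)), cons(p(e), cons(q(0), 0)))   [R4 at 2.1.1]
6. cons(cons(cons(c, c), p(c)), cons(p(e), cons(q(0), 0)))  →  cons(cons(cons(c, c), p(c)), cons(p(e), cons(c, 0)))   [R2 at 2.2.1]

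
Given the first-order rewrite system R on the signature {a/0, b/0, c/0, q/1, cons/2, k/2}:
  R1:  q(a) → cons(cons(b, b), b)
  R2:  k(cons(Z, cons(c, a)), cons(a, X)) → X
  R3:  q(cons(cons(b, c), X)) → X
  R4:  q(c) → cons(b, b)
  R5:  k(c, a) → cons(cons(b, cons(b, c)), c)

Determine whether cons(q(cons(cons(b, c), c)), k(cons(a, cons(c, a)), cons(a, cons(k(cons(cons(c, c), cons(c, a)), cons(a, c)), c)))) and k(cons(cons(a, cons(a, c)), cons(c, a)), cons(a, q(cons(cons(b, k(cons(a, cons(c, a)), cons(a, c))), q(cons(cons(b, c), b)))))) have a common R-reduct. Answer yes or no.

no — NF(t₁) = cons(c, cons(c, c)), NF(t₂) = b

Reduce t₁ = cons(q(cons(cons(b, c), c)), k(cons(a, cons(c, a)), cons(a, cons(k(cons(cons(c, c), cons(c, a)), cons(a, c)), c)))):
1. cons(q(cons(cons(b, c), c)), k(cons(a, cons(c, a)), cons(a, cons(k(cons(cons(c, c), cons(c, a)), cons(a, c)), c))))  →  cons(c, k(cons(a, cons(c, a)), cons(a, cons(k(cons(cons(c, c), cons(c, a)), cons(a, c)), c))))   [R3 at 1]
2. cons(c, k(cons(a, cons(c, a)), cons(a, cons(k(cons(cons(c, c), cons(c, a)), cons(a, c)), c))))  →  cons(c, cons(k(cons(cons(c, c), cons(c, a)), cons(a, c)), c))   [R2 at 2]
3. cons(c, cons(k(cons(cons(c, c), cons(c, a)), cons(a, c)), c))  →  cons(c, cons(c, c))   [R2 at 2.1]

Reduce t₂ = k(cons(cons(a, cons(a, c)), cons(c, a)), cons(a, q(cons(cons(b, k(cons(a, cons(c, a)), cons(a, c))), q(cons(cons(b, c), b)))))):
1. k(cons(cons(a, cons(a, c)), cons(c, a)), cons(a, q(cons(cons(b, k(cons(a, cons(c, a)), cons(a, c))), q(cons(cons(b, c), b))))))  →  q(cons(cons(b, k(cons(a, cons(c, a)), cons(a, c))), q(cons(cons(b, c), b))))   [R2 at ε]
2. q(cons(cons(b, k(cons(a, cons(c, a)), cons(a, c))), q(cons(cons(b, c), b))))  →  q(cons(cons(b, c), q(cons(cons(b, c), b))))   [R2 at 1.1.2]
3. q(cons(cons(b, c), q(cons(cons(b, c), b))))  →  q(cons(cons(b, c), b))   [R3 at ε]
4. q(cons(cons(b, c), b))  →  b   [R3 at ε]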